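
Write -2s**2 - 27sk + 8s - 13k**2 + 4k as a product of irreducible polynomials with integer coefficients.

-(s + 13k - 4)(2s + k)

Group: -2s(s + 13k - 4) - k(s + 13k - 4); both groups contain (s + 13k - 4).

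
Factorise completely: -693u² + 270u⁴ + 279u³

9u²(5u + 11)(6u - 7)

Pull out the common factor 9u², then factor the remaining trinomial.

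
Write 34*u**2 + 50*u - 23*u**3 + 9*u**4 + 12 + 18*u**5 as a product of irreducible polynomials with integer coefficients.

Among the possible rational roots, u = -3/2 is a root, so (2*u + 3) is a factor; dividing leaves 9*u**4 - 9*u**3 + 2*u**2 + 14*u + 4.
Continuing, u = -2/3 is a root, giving the factor (3*u + 2) and quotient 3*u**3 - 5*u**2 + 4*u + 2.
Then u = -1/3 is a root, so (3*u + 1) divides it; the quotient is u**2 - 2*u + 2.
The quadratic u**2 - 2*u + 2 has discriminant -4 < 0 and is irreducible over ℤ.

(2*u + 3)*(3*u + 1)*(3*u + 2)*(u**2 - 2*u + 2)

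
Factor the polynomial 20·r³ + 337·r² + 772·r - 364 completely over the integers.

Among the possible rational roots, r = 2/5 is a root, so (5·r - 2) divides it; the quotient is 4·r² + 69·r + 182.
The remaining quadratic factors as (4·r + 13)(r + 14).

(4·r + 13)·(5·r - 2)·(r + 14)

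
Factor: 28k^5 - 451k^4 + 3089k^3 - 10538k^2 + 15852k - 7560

(4k - 9)(7k - 6)(k - 5)(k^2 - 8k + 28)

Among the possible rational roots, k = 5 is a root, so (k - 5) divides it; the quotient is 28k^4 - 311k^3 + 1534k^2 - 2868k + 1512.
Continuing, k = 9/4 is a root, so (4k - 9) divides it; the quotient is 7k^3 - 62k^2 + 244k - 168.
Then k = 6/7 is a root, giving the factor (7k - 6) and quotient k^2 - 8k + 28.
The quadratic k^2 - 8k + 28 has discriminant -48 < 0 and is irreducible over ℤ.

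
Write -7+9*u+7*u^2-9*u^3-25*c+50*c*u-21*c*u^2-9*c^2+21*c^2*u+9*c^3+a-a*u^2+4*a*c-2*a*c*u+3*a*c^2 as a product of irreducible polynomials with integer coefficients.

(3*c+u+1)*(a+3*c+9*u-7)*(c-u+1)

Group: 3*c*(a*c-a*u+a+3*c^2+6*c*u-4*c-9*u^2+16*u-7) + (u+1)*(a*c-a*u+a+3*c^2+6*c*u-4*c-9*u^2+16*u-7); both groups contain (a*c-a*u+a+3*c^2+6*c*u-4*c-9*u^2+16*u-7), so (3*c+u+1) is a factor with cofactor a*c-a*u+a+3*c^2+6*c*u-4*c-9*u^2+16*u-7.
The cofactor groups again: a*c-a*u+a+3*c^2+6*c*u-4*c-9*u^2+16*u-7 = c*(a+3*c+9*u-7) + (-u+1)*(a+3*c+9*u-7); both groups contain (a+3*c+9*u-7), giving (c-u+1)*(a+3*c+9*u-7).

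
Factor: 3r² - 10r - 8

Need a pair with product 3·(-8) = -24 and sum -10: that's 2 and -12.
Split the middle term: 3r² + 2r - 12r - 8 = r(3r + 2) - 4(3r + 2).

(3r + 2)(r - 4)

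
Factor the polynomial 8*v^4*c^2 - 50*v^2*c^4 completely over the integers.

Pull out the common factor 2*v^2*c^2; 4*v^2 - 25*c^2 is a difference of squares.

2*c^2*v^2*(2*v - 5*c)*(2*v + 5*c)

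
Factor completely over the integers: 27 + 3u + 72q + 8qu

Group as (8qu + 72q) + (3u + 27) = 8q(u + 9) + 3(u + 9).
Both groups share the factor (u + 9).

(8q + 3)(u + 9)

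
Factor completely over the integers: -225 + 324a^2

Pull out the common factor 9; 36a^2 - 25 is a difference of squares.

9(6a + 5)(6a - 5)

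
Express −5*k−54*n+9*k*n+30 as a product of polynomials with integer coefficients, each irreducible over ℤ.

Group as (9*k*n−5*k) + (−54*n+30) = k*(9*n−5) − 6*(9*n−5).
Both groups share the factor (9*n−5).

(9*n−5)*(k−6)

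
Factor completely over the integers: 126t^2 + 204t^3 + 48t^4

Pull out the common factor 6t^2, then factor the remaining trinomial.

6t^2(2t + 7)(4t + 3)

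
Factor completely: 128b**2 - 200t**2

Factor out 8, leaving 16b**2 - 25t**2, which is a difference of two squares.

8(4b + 5t)(4b - 5t)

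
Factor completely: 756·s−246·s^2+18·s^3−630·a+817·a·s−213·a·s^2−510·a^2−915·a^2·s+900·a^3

Group: 12·a·(75·a^2−95·a·s+45·a+6·s^2−54·s) + (3·s−14)·(75·a^2−95·a·s+45·a+6·s^2−54·s); both groups contain (75·a^2−95·a·s+45·a+6·s^2−54·s), so (12·a+3·s−14) is a factor with cofactor 75·a^2−95·a·s+45·a+6·s^2−54·s.
The cofactor groups again: 75·a^2−95·a·s+45·a+6·s^2−54·s = 15·a·(5·a−6·s) + (−s+9)·(5·a−6·s); both groups contain (5·a−6·s), giving (15·a−s+9)·(5·a−6·s).

(12·a+3·s−14)·(15·a−s+9)·(5·a−6·s)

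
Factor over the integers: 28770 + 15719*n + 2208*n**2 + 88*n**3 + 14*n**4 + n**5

(n + 14)*(n + 3)*(n + 5)*(n**2 - 8*n + 137)

By the rational root theorem, n = -14 is a root, giving the factor (n + 14) and quotient n**4 + 88*n**2 + 976*n + 2055.
Then n = -3 is a root, giving the factor (n + 3) and quotient n**3 - 3*n**2 + 97*n + 685.
Continuing, n = -5 is a root, so (n + 5) divides it; the quotient is n**2 - 8*n + 137.
The quadratic n**2 - 8*n + 137 has discriminant -484 < 0 and is irreducible over ℤ.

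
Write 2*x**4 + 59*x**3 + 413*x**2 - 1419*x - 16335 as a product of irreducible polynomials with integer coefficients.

(2*x - 11)*(x + 11)*(x + 15)*(x + 9)

Testing divisors of the constant over divisors of the leading coefficient, x = -9 is a root, giving the factor (x + 9) and quotient 2*x**3 + 41*x**2 + 44*x - 1815.
Next, x = 11/2 is a root, so (2*x - 11) divides it; the quotient is x**2 + 26*x + 165.
The remaining quadratic factors as (x + 15)(x + 11).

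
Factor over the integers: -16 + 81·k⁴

(3·k + 2)·(3·k - 2)·(9·k² + 4)

Write as (9·k²)² − (4)², then factor 9·k² - 4 once more.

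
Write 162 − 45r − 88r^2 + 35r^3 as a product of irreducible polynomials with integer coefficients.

(5r − 9)(7r + 9)(r − 2)

Trying the rational-root candidates, r = 2 is a root, so (r − 2) is a factor; dividing leaves 35r^2 − 18r − 81.
The remaining quadratic factors as (5r − 9)(7r + 9).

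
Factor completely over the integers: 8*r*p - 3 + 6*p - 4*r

Group as (8*r*p - 4*r) + (6*p - 3) = 4*r*(2*p - 1) + 3*(2*p - 1).
Both groups share the factor (2*p - 1).

(2*p - 1)*(4*r + 3)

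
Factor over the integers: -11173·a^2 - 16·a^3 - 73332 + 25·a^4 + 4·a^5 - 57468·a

(4·a + 9)·(a + 3)·(a - 14)·(a^2 + 15·a + 194)

By the rational root theorem, a = -3 is a root, so (a + 3) divides it; the quotient is 4·a^4 + 13·a^3 - 55·a^2 - 11008·a - 24444.
Then a = -9/4 is a root, so (4·a + 9) is a factor; dividing leaves a^3 + a^2 - 16·a - 2716.
Then a = 14 is a root, so (a - 14) divides it; the quotient is a^2 + 15·a + 194.
The quadratic a^2 + 15·a + 194 has discriminant -551 < 0 and is irreducible over ℤ.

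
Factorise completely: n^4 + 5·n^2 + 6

Substitute u = n^2 to get a quadratic in u, then factor.
n^2 + 2 is irreducible over ℤ (always positive, so no real roots).
n^2 + 3 is irreducible over ℤ (always positive, so no real roots).

(n^2 + 2)·(n^2 + 3)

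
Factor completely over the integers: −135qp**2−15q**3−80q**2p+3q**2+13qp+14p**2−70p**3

Group: 5q(−3q**2−13qp−14p**2) + (5p−1)(−3q**2−13qp−14p**2); both groups contain (−3q**2−13qp−14p**2), so (5q+5p−1) is a factor with cofactor −3q**2−13qp−14p**2.
The cofactor groups again: −3q**2−13qp−14p**2 = −3q(q+2p) − 7p(q+2p); both groups contain (q+2p), giving −(3q+7p)(q+2p).

−(q+2p)(5q+5p−1)(3q+7p)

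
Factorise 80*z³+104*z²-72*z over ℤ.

Pull out the common factor 8*z, then factor the remaining trinomial.

8*z*(2*z-1)*(5*z+9)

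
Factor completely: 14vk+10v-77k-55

(2v-11)(7k+5)

Group as (14vk+10v) + (-77k-55) = 2v(7k+5) - 11(7k+5).
Both groups share the factor (7k+5).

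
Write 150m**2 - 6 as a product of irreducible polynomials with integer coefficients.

6(5m + 1)(5m - 1)

Factor out 6, leaving 25m**2 - 1, which is a difference of two squares.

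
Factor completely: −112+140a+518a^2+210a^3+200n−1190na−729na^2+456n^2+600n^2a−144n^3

Group: 12n(−12n^2+45na+34n−42a^2−70a+28) + (−5a−4)(−12n^2+45na+34n−42a^2−70a+28); both groups contain (−12n^2+45na+34n−42a^2−70a+28), so (12n−5a−4) is a factor with cofactor −12n^2+45na+34n−42a^2−70a+28.
The cofactor groups again: −12n^2+45na+34n−42a^2−70a+28 = −4n(3n−6a+2) + (7a+14)(3n−6a+2); both groups contain (3n−6a+2), giving −(4n−7a−14)(3n−6a+2).

−(12n−5a−4)(3n−6a+2)(4n−7a−14)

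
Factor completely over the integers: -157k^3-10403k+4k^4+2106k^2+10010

By the rational root theorem, k = 11 is a root, so (k-11) is a factor; dividing leaves 4k^3-113k^2+863k-910.
Then k = 13 is a root, giving the factor (k-13) and quotient 4k^2-61k+70.
The remaining quadratic factors as (4k-5)(k-14).

(4k-5)(k-11)(k-13)(k-14)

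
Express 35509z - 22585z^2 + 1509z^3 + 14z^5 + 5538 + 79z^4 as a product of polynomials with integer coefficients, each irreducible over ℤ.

Trying the rational-root candidates, z = -1/7 is a root, giving the factor (7z + 1) and quotient 2z^4 + 11z^3 + 214z^2 - 3257z + 5538.
Then z = 13/2 is a root, giving the factor (2z - 13) and quotient z^3 + 12z^2 + 185z - 426.
Next, z = 2 is a root, so (z - 2) divides it; the quotient is z^2 + 14z + 213.
The quadratic z^2 + 14z + 213 has discriminant -656 < 0 and is irreducible over ℤ.

(2z - 13)(7z + 1)(z - 2)(z^2 + 14z + 213)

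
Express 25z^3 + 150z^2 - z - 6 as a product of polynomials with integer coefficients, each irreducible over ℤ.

Trying the rational-root candidates, z = -6 is a root, giving the factor (z + 6) and quotient 25z^2 - 1.
The remaining quadratic factors as (5z + 1)(5z - 1).

(5z + 1)(5z - 1)(z + 6)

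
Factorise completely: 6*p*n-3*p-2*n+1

Group as (6*p*n-3*p) + (-2*n+1) = 3*p*(2*n-1) - (2*n-1).
Both groups share the factor (2*n-1).

(2*n-1)*(3*p-1)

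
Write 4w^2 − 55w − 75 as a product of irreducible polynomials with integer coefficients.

Need a pair with product 4·(−75) = −300 and sum −55: that's 5 and −60.
Split the middle term: 4w^2 + 5w − 60w − 75 = w(4w + 5) − 15(4w + 5).

(4w + 5)(w − 15)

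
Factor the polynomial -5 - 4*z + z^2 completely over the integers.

(z + 1)*(z - 5)

Two integers with product -5 and sum -4 are 1 and -5.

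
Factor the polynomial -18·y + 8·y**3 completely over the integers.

2·y·(2·y + 3)·(2·y - 3)

Pull out the common factor 2·y; 4·y**2 - 9 is a difference of squares.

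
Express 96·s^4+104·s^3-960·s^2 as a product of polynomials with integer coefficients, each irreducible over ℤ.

8·s^2·(3·s-8)·(4·s+15)

Pull out the common factor 8·s^2, then factor the remaining trinomial.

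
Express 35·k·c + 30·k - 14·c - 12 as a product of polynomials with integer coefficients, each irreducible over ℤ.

Group as (35·k·c + 30·k) + (-14·c - 12) = 5·k·(7·c + 6) - 2·(7·c + 6).
Both groups share the factor (7·c + 6).

(5·k - 2)·(7·c + 6)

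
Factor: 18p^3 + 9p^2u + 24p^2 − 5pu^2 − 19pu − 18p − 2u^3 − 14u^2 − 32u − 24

(2p − u − 2)(3p + 2u + 4)(3p + u + 3)

Group: 2p(9p^2 + 9pu + 21p + 2u^2 + 10u + 12) + (−u − 2)(9p^2 + 9pu + 21p + 2u^2 + 10u + 12); both groups contain (9p^2 + 9pu + 21p + 2u^2 + 10u + 12), so (2p − u − 2) is a factor with cofactor 9p^2 + 9pu + 21p + 2u^2 + 10u + 12.
The cofactor groups again: 9p^2 + 9pu + 21p + 2u^2 + 10u + 12 = 3p(3p + 2u + 4) + (u + 3)(3p + 2u + 4); both groups contain (3p + 2u + 4), giving (3p + u + 3)(3p + 2u + 4).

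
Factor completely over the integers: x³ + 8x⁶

x³(2x + 1)(4x² - 2x + 1)

Pull out the common factor x³, leaving 8x³ + 1.
Recognize a sum of cubes with the parts 2x and 1.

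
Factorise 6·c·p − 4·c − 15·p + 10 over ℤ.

Group as (6·c·p − 4·c) + (−15·p + 10) = 2·c·(3·p − 2) − 5·(3·p − 2).
Both groups share the factor (3·p − 2).

(2·c − 5)·(3·p − 2)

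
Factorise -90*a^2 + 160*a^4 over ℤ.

Every term has a factor of 10*a^2. Then 16*a^2 - 9 = (4*a)² − (3)².

10*a^2*(4*a + 3)*(4*a - 3)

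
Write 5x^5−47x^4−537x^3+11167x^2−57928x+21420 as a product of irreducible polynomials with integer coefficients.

Trying the rational-root candidates, x = 2/5 is a root, so (5x−2) is a factor; dividing leaves x^4−9x^3−111x^2+2189x−10710.
Next, x = 9 is a root, giving the factor (x−9) and quotient x^3−111x+1190.
Next, x = −14 is a root, so (x+14) is a factor; dividing leaves x^2−14x+85.
The quadratic x^2−14x+85 has discriminant −144 < 0 and is irreducible over ℤ.

(5x−2)(x+14)(x−9)(x^2−14x+85)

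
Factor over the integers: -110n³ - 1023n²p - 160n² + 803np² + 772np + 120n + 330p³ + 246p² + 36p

-(10n + 3p)(11n - 11p - 6)(n + 10p + 2)

Group: 10n(-11n² - 99np - 16n + 110p² + 82p + 12) + 3p(-11n² - 99np - 16n + 110p² + 82p + 12); both groups contain (-11n² - 99np - 16n + 110p² + 82p + 12), so (10n + 3p) is a factor with cofactor -11n² - 99np - 16n + 110p² + 82p + 12.
The cofactor groups again: -11n² - 99np - 16n + 110p² + 82p + 12 = -11n(n + 10p + 2) + (11p + 6)(n + 10p + 2); both groups contain (n + 10p + 2), giving -(11n - 11p - 6)(n + 10p + 2).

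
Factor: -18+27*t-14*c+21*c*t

Group as (21*c*t-14*c) + (27*t-18) = 7*c*(3*t-2) + 9*(3*t-2).
Both groups share the factor (3*t-2).

(3*t-2)*(7*c+9)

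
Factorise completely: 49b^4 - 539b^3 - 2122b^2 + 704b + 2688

(7b + 8)(7b - 8)(b + 3)(b - 14)

Testing divisors of the constant over divisors of the leading coefficient, b = 8/7 is a root, so (7b - 8) divides it; the quotient is 7b^3 - 69b^2 - 382b - 336.
Then b = -8/7 is a root, so (7b + 8) is a factor; dividing leaves b^2 - 11b - 42.
The remaining quadratic factors as (b + 3)(b - 14).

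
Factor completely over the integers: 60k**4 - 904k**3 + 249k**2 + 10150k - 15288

Among the possible rational roots, k = 12/5 is a root, so (5k - 12) is a factor; dividing leaves 12k**3 - 152k**2 - 315k + 1274.
Continuing, k = 13/6 is a root, giving the factor (6k - 13) and quotient 2k**2 - 21k - 98.
The remaining quadratic factors as (2k + 7)(k - 14).

(2k + 7)(5k - 12)(6k - 13)(k - 14)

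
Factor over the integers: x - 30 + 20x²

(4x + 5)(5x - 6)

Need a pair with product 20·(-30) = -600 and sum 1: that's 25 and -24.
Split the middle term: 20x² + 25x - 24x - 30 = 5x(4x + 5) - 6(4x + 5).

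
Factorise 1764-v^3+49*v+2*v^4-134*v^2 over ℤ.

(2*v-9)*(v+4)*(v+7)*(v-7)

Among the possible rational roots, v = 7 is a root, so (v-7) divides it; the quotient is 2*v^3+13*v^2-43*v-252.
Next, v = -4 is a root, giving the factor (v+4) and quotient 2*v^2+5*v-63.
The remaining quadratic factors as (2*v-9)(v+7).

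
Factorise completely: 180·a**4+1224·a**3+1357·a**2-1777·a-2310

(5·a-6)·(6·a+11)·(6·a+7)·(a+5)

By the rational root theorem, a = -5 is a root, so (a+5) is a factor; dividing leaves 180·a**3+324·a**2-263·a-462.
Next, a = -7/6 is a root, so (6·a+7) is a factor; dividing leaves 30·a**2+19·a-66.
The remaining quadratic factors as (6·a+11)(5·a-6).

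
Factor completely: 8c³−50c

2c(2c+5)(2c−5)

Every term has a factor of 2c. Then 4c²−25 = (2c)² − (5)².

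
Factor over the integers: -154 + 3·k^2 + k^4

(k^2 + 14)·(k^2 - 11)

Substitute u = k^2 to get a quadratic in u, then factor.
k^2 + 14 is irreducible over ℤ (always positive, so no real roots).
k^2 - 11 is irreducible over ℤ (11 is not a perfect square).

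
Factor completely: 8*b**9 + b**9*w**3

Factor out b**9 first: what remains is w**3 + 8.
Recognize a sum of cubes with the parts 2 and w.

b**9*(w + 2)*(w**2 − 2*w + 4)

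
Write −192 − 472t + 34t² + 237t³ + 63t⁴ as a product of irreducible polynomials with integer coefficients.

Trying the rational-root candidates, t = −3/7 is a root, giving the factor (7t + 3) and quotient 9t³ + 30t² − 8t − 64.
Then t = −2 is a root, so (t + 2) is a factor; dividing leaves 9t² + 12t − 32.
The remaining quadratic factors as (3t + 8)(3t − 4).

(3t + 8)(3t − 4)(7t + 3)(t + 2)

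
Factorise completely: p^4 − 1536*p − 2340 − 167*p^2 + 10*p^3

Among the possible rational roots, p = −15 is a root, so (p + 15) divides it; the quotient is p^3 − 5*p^2 − 92*p − 156.
Then p = 13 is a root, giving the factor (p − 13) and quotient p^2 + 8*p + 12.
The remaining quadratic factors as (p + 6)(p + 2).

(p + 15)*(p + 2)*(p + 6)*(p − 13)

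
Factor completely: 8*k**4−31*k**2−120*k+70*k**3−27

(2*k−3)*(4*k+1)*(k+1)*(k+9)

Among the possible rational roots, k = −1 is a root, so (k+1) divides it; the quotient is 8*k**3+62*k**2−93*k−27.
Continuing, k = −1/4 is a root, so (4*k+1) is a factor; dividing leaves 2*k**2+15*k−27.
The remaining quadratic factors as (2*k−3)(k+9).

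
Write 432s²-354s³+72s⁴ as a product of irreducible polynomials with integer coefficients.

6s²(3s-8)(4s-9)

Pull out the common factor 6s², then factor the remaining trinomial.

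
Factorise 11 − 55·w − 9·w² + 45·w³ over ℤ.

Group as (45·w³ − 55·w) + (−9·w² + 11) = 5·w·(9·w² − 11) − (9·w² − 11).
Both groups share the factor (9·w² − 11).

(5·w − 1)·(9·w² − 11)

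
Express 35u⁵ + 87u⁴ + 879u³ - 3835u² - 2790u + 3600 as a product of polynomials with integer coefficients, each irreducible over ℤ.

By the rational root theorem, u = 5/7 is a root, so (7u - 5) is a factor; dividing leaves 5u⁴ + 16u³ + 137u² - 450u - 720.
Then u = 3 is a root, so (u - 3) is a factor; dividing leaves 5u³ + 31u² + 230u + 240.
Continuing, u = -6/5 is a root, so (5u + 6) is a factor; dividing leaves u² + 5u + 40.
The quadratic u² + 5u + 40 has discriminant -135 < 0 and is irreducible over ℤ.

(5u + 6)(7u - 5)(u - 3)(u² + 5u + 40)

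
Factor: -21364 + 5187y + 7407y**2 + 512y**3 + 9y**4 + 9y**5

(3y + 7)(3y - 4)(y + 7)(y**2 - 7y + 109)

Testing divisors of the constant over divisors of the leading coefficient, y = -7/3 is a root, so (3y + 7) is a factor; dividing leaves 3y**4 - 4y**3 + 180y**2 + 2049y - 3052.
Next, y = 4/3 is a root, so (3y - 4) divides it; the quotient is y**3 + 60y + 763.
Next, y = -7 is a root, so (y + 7) is a factor; dividing leaves y**2 - 7y + 109.
The quadratic y**2 - 7y + 109 has discriminant -387 < 0 and is irreducible over ℤ.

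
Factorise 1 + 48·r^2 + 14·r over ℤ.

(6·r + 1)·(8·r + 1)

Need a pair with product 48·1 = 48 and sum 14: that's 6 and 8.
Split the middle term: 48·r^2 + 6·r + 8·r + 1 = 6·r·(8·r + 1) + (8·r + 1).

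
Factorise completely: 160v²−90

Pull out the common factor 10; 16v²−9 is a difference of squares.

10(4v+3)(4v−3)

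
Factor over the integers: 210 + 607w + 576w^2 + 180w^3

Trying the rational-root candidates, w = -5/6 is a root, so (6w + 5) is a factor; dividing leaves 30w^2 + 71w + 42.
The remaining quadratic factors as (6w + 7)(5w + 6).

(5w + 6)(6w + 5)(6w + 7)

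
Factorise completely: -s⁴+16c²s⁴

s⁴(4c+1)(4c-1)

Pull out the common factor s⁴, leaving 16c²-1.
Recognize a difference of squares with the parts 4c and 1.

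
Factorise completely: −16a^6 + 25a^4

−a^4(4a + 5)(4a − 5)

Factor out a^4 first: what remains is −16a^2 + 25.
Recognize a difference of squares with the parts 5 and 4a.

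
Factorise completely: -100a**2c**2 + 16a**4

Every term has a factor of 4a**2. Then 4a**2 - 25c**2 = (2a)² − (5c)².

4a**2(2a + 5c)(2a - 5c)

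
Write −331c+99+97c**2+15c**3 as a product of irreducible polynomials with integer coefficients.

(3c−1)(5c−11)(c+9)

Testing divisors of the constant over divisors of the leading coefficient, c = 1/3 is a root, so (3c−1) is a factor; dividing leaves 5c**2+34c−99.
The remaining quadratic factors as (c+9)(5c−11).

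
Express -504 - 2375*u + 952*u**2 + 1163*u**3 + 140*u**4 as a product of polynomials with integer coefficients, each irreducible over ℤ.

(4*u + 9)*(5*u + 1)*(7*u - 8)*(u + 7)

Among the possible rational roots, u = -7 is a root, so (u + 7) is a factor; dividing leaves 140*u**3 + 183*u**2 - 329*u - 72.
Then u = -1/5 is a root, so (5*u + 1) divides it; the quotient is 28*u**2 + 31*u - 72.
The remaining quadratic factors as (4*u + 9)(7*u - 8).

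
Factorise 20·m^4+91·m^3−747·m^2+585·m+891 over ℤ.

By the rational root theorem, m = −9 is a root, so (m+9) divides it; the quotient is 20·m^3−89·m^2+54·m+99.
Then m = 3 is a root, so (m−3) divides it; the quotient is 20·m^2−29·m−33.
The remaining quadratic factors as (4·m+3)(5·m−11).

(4·m+3)·(5·m−11)·(m+9)·(m−3)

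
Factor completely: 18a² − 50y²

2(3a + 5y)(3a − 5y)

Factor out 2, leaving 9a² − 25y², which is a difference of two squares.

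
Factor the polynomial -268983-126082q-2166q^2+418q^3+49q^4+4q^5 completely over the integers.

By the rational root theorem, q = -13 is a root, so (q+13) is a factor; dividing leaves 4q^4-3q^3+457q^2-8107q-20691.
Next, q = -9/4 is a root, so (4q+9) is a factor; dividing leaves q^3-3q^2+121q-2299.
Continuing, q = 11 is a root, so (q-11) is a factor; dividing leaves q^2+8q+209.
The quadratic q^2+8q+209 has discriminant -772 < 0 and is irreducible over ℤ.

(4q+9)(q+13)(q-11)(q^2+8q+209)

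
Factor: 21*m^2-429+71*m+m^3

By the rational root theorem, m = 3 is a root, so (m-3) divides it; the quotient is m^2+24*m+143.
The remaining quadratic factors as (m+11)(m+13).

(m+11)*(m+13)*(m-3)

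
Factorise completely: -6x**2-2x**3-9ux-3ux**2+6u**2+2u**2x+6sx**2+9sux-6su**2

Group: 2u(-3su+6sx+ux+3u-2x**2-6x) + x(-3su+6sx+ux+3u-2x**2-6x); both groups contain (-3su+6sx+ux+3u-2x**2-6x), so (2u+x) is a factor with cofactor -3su+6sx+ux+3u-2x**2-6x.
The cofactor groups again: -3su+6sx+ux+3u-2x**2-6x = -3s(u-2x) + (x+3)(u-2x); both groups contain (u-2x), giving -(3s-x-3)(u-2x).

-(2u+x)(3s-x-3)(u-2x)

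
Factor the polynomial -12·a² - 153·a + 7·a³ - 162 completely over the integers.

By the rational root theorem, a = 6 is a root, giving the factor (a - 6) and quotient 7·a² + 30·a + 27.
The remaining quadratic factors as (7·a + 9)(a + 3).

(7·a + 9)·(a + 3)·(a - 6)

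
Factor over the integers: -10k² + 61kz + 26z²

-(2k - 13z)(5k + 2z)

Group: -2k(5k + 2z) + 13z(5k + 2z); both groups contain (5k + 2z).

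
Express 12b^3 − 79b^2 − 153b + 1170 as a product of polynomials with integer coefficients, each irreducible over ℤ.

(3b − 13)(4b + 15)(b − 6)

Testing divisors of the constant over divisors of the leading coefficient, b = 13/3 is a root, so (3b − 13) is a factor; dividing leaves 4b^2 − 9b − 90.
The remaining quadratic factors as (b − 6)(4b + 15).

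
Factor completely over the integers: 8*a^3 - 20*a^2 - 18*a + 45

Group as (8*a^3 - 18*a) + (-20*a^2 + 45) = 2*a*(4*a^2 - 9) - 5*(4*a^2 - 9).
Both groups share the factor (4*a^2 - 9).

(2*a + 3)*(2*a - 3)*(2*a - 5)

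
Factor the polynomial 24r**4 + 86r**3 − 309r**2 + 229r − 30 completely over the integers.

By the rational root theorem, r = 1/6 is a root, so (6r − 1) is a factor; dividing leaves 4r**3 + 15r**2 − 49r + 30.
Then r = 1 is a root, so (r − 1) is a factor; dividing leaves 4r**2 + 19r − 30.
The remaining quadratic factors as (r + 6)(4r − 5).

(4r − 5)(6r − 1)(r + 6)(r − 1)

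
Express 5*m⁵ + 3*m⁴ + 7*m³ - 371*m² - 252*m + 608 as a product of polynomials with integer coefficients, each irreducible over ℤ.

Testing divisors of the constant over divisors of the leading coefficient, m = -8/5 is a root, giving the factor (5*m + 8) and quotient m⁴ - m³ + 3*m² - 79*m + 76.
Next, m = 1 is a root, giving the factor (m - 1) and quotient m³ + 3*m - 76.
Next, m = 4 is a root, giving the factor (m - 4) and quotient m² + 4*m + 19.
The quadratic m² + 4*m + 19 has discriminant -60 < 0 and is irreducible over ℤ.

(5*m + 8)*(m - 1)*(m - 4)*(m² + 4*m + 19)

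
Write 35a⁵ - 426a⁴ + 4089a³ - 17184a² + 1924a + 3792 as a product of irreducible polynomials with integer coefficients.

By the rational root theorem, a = 6 is a root, so (a - 6) divides it; the quotient is 35a⁴ - 216a³ + 2793a² - 426a - 632.
Continuing, a = -2/5 is a root, so (5a + 2) divides it; the quotient is 7a³ - 46a² + 577a - 316.
Continuing, a = 4/7 is a root, giving the factor (7a - 4) and quotient a² - 6a + 79.
The quadratic a² - 6a + 79 has discriminant -280 < 0 and is irreducible over ℤ.

(5a + 2)(7a - 4)(a - 6)(a² - 6a + 79)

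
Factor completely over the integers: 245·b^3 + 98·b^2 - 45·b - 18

(5·b + 2)·(7·b + 3)·(7·b - 3)

Testing divisors of the constant over divisors of the leading coefficient, b = -3/7 is a root, giving the factor (7·b + 3) and quotient 35·b^2 - b - 6.
The remaining quadratic factors as (5·b + 2)(7·b - 3).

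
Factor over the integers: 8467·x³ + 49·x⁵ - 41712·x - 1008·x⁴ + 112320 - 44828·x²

(7·x + 12)·(7·x - 9)·(x - 13)·(x² - 8·x + 80)

Testing divisors of the constant over divisors of the leading coefficient, x = -12/7 is a root, so (7·x + 12) divides it; the quotient is 7·x⁴ - 156·x³ + 1477·x² - 8936·x + 9360.
Continuing, x = 9/7 is a root, so (7·x - 9) divides it; the quotient is x³ - 21·x² + 184·x - 1040.
Then x = 13 is a root, so (x - 13) divides it; the quotient is x² - 8·x + 80.
The quadratic x² - 8·x + 80 has discriminant -256 < 0 and is irreducible over ℤ.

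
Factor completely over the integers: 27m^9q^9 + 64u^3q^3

q^3(4u + 3m^3q^2)(16u^2 − 12um^3q^2 + 9m^6q^4)

Pull out the common factor q^3, leaving 64u^3 + 27m^9q^6.
Recognize a sum of cubes with the parts 3m^3q^2 and 4u.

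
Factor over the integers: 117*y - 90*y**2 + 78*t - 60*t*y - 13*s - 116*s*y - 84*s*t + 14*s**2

(14*s + 10*y - 13)*(s - 6*t - 9*y)

Group: s*(14*s + 10*y - 13) + (-6*t - 9*y)*(14*s + 10*y - 13); both groups contain (14*s + 10*y - 13).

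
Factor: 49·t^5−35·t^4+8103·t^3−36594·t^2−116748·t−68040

By the rational root theorem, t = −6/7 is a root, giving the factor (7·t+6) and quotient 7·t^4−11·t^3+1167·t^2−6228·t−11340.
Next, t = 6 is a root, so (t−6) is a factor; dividing leaves 7·t^3+31·t^2+1353·t+1890.
Then t = −10/7 is a root, so (7·t+10) is a factor; dividing leaves t^2+3·t+189.
The quadratic t^2+3·t+189 has discriminant −747 < 0 and is irreducible over ℤ.

(7·t+10)·(7·t+6)·(t−6)·(t^2+3·t+189)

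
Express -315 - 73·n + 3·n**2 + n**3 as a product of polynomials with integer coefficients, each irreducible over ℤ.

(n + 5)·(n + 7)·(n - 9)

By the rational root theorem, n = -7 is a root, giving the factor (n + 7) and quotient n**2 - 4·n - 45.
The remaining quadratic factors as (n + 5)(n - 9).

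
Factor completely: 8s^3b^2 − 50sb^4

Pull out the common factor 2sb^2; 4s^2 − 25b^2 is a difference of squares.

2b^2s(2s − 5b)(2s + 5b)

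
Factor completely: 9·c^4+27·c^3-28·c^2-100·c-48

Testing divisors of the constant over divisors of the leading coefficient, c = -3 is a root, so (c+3) divides it; the quotient is 9·c^3-28·c-16.
Then c = 2 is a root, giving the factor (c-2) and quotient 9·c^2+18·c+8.
The remaining quadratic factors as (3·c+4)(3·c+2).

(3·c+2)·(3·c+4)·(c+3)·(c-2)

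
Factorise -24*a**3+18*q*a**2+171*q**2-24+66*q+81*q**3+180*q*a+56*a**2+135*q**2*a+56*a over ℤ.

(3*q-a+3)*(3*q+4*a+4)*(9*q+6*a-2)

Group: 3*q*(27*q**2+9*q*a+21*q-6*a**2+20*a-6) + (4*a+4)*(27*q**2+9*q*a+21*q-6*a**2+20*a-6); both groups contain (27*q**2+9*q*a+21*q-6*a**2+20*a-6), so (3*q+4*a+4) is a factor with cofactor 27*q**2+9*q*a+21*q-6*a**2+20*a-6.
The cofactor groups again: 27*q**2+9*q*a+21*q-6*a**2+20*a-6 = 9*q*(3*q-a+3) + (6*a-2)*(3*q-a+3); both groups contain (3*q-a+3), giving (9*q+6*a-2)*(3*q-a+3).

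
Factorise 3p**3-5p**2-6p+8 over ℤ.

(3p+4)(p-1)(p-2)

Among the possible rational roots, p = 2 is a root, giving the factor (p-2) and quotient 3p**2+p-4.
The remaining quadratic factors as (p-1)(3p+4).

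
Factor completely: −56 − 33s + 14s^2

Need a pair with product 14·(−56) = −784 and sum −33: that's −49 and 16.
Split the middle term: 14s^2 − 49s + 16s − 56 = 7s(2s − 7) + 8(2s − 7).

(2s − 7)(7s + 8)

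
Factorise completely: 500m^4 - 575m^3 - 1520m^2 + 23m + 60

By the rational root theorem, m = -1/5 is a root, so (5m + 1) is a factor; dividing leaves 100m^3 - 135m^2 - 277m + 60.
Then m = 12/5 is a root, so (5m - 12) divides it; the quotient is 20m^2 + 21m - 5.
The remaining quadratic factors as (5m - 1)(4m + 5).

(4m + 5)(5m + 1)(5m - 1)(5m - 12)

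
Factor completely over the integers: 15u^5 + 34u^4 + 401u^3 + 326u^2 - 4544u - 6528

Among the possible rational roots, u = -8/3 is a root, so (3u + 8) divides it; the quotient is 5u^4 - 2u^3 + 139u^2 - 262u - 816.
Continuing, u = 3 is a root, so (u - 3) is a factor; dividing leaves 5u^3 + 13u^2 + 178u + 272.
Then u = -8/5 is a root, so (5u + 8) divides it; the quotient is u^2 + u + 34.
The quadratic u^2 + u + 34 has discriminant -135 < 0 and is irreducible over ℤ.

(3u + 8)(5u + 8)(u - 3)(u^2 + u + 34)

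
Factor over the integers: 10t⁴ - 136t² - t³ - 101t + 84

Trying the rational-root candidates, t = -3 is a root, giving the factor (t + 3) and quotient 10t³ - 31t² - 43t + 28.
Next, t = 1/2 is a root, giving the factor (2t - 1) and quotient 5t² - 13t - 28.
The remaining quadratic factors as (5t + 7)(t - 4).

(2t - 1)(5t + 7)(t + 3)(t - 4)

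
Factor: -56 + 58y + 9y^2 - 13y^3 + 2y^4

Testing divisors of the constant over divisors of the leading coefficient, y = 4 is a root, giving the factor (y - 4) and quotient 2y^3 - 5y^2 - 11y + 14.
Continuing, y = 7/2 is a root, so (2y - 7) divides it; the quotient is y^2 + y - 2.
The remaining quadratic factors as (y - 1)(y + 2).

(2y - 7)(y + 2)(y - 1)(y - 4)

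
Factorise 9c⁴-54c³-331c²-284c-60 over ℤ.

By the rational root theorem, c = -2/3 is a root, giving the factor (3c+2) and quotient 3c³-20c²-97c-30.
Continuing, c = -1/3 is a root, so (3c+1) divides it; the quotient is c²-7c-30.
The remaining quadratic factors as (c+3)(c-10).

(3c+1)(3c+2)(c+3)(c-10)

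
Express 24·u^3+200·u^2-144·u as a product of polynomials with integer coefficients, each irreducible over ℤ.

Pull out the common factor 8·u, then factor the remaining trinomial.

8·u·(3·u-2)·(u+9)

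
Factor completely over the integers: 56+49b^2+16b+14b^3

Group as (14b^3+16b) + (49b^2+56) = 2b(7b^2+8) + 7(7b^2+8).
Both groups share the factor (7b^2+8).

(2b+7)(7b^2+8)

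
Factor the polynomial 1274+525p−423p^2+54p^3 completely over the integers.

By the rational root theorem, p = 14/3 is a root, so (3p−14) is a factor; dividing leaves 18p^2−57p−91.
The remaining quadratic factors as (3p−13)(6p+7).

(3p−13)(3p−14)(6p+7)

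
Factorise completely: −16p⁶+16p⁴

−16p⁴(p+1)(p−1)

Every term has a factor of 16p⁴; factoring it out leaves −p²+1.
Recognize a difference of squares with the parts 1 and p.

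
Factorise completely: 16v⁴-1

(2v+1)(2v-1)(4v²+1)

Write as (4v²)² − (1)², then factor 4v²-1 once more.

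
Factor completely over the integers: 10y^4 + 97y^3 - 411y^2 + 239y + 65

(2y - 5)(5y + 1)(y + 13)(y - 1)

By the rational root theorem, y = -13 is a root, giving the factor (y + 13) and quotient 10y^3 - 33y^2 + 18y + 5.
Then y = -1/5 is a root, giving the factor (5y + 1) and quotient 2y^2 - 7y + 5.
The remaining quadratic factors as (2y - 5)(y - 1).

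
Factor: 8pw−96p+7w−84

Group as (8pw−96p) + (7w−84) = 8p(w−12) + 7(w−12).
Both groups share the factor (w−12).

(8p+7)(w−12)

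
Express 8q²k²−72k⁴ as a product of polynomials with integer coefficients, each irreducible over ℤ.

8k²(q−3k)(q+3k)

Factor out 8k², leaving q²−9k², which is a difference of two squares.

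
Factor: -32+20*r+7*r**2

Need a pair with product 7·(-32) = -224 and sum 20: that's 28 and -8.
Split the middle term: 7*r**2+28*r - 8*r-32 = 7*r*(r+4) - 8*(r+4).

(7*r-8)*(r+4)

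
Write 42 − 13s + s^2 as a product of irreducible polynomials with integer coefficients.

(s − 6)(s − 7)

Two integers with product 42 and sum −13 are −7 and −6.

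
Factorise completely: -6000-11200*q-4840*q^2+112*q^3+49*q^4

(7*q+10)*(7*q+6)*(q+10)*(q-10)

By the rational root theorem, q = -10/7 is a root, giving the factor (7*q+10) and quotient 7*q^3+6*q^2-700*q-600.
Next, q = -10 is a root, so (q+10) divides it; the quotient is 7*q^2-64*q-60.
The remaining quadratic factors as (q-10)(7*q+6).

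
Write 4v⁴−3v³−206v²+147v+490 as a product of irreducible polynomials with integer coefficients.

Testing divisors of the constant over divisors of the leading coefficient, v = −7 is a root, so (v+7) divides it; the quotient is 4v³−31v²+11v+70.
Continuing, v = 7 is a root, giving the factor (v−7) and quotient 4v²−3v−10.
The remaining quadratic factors as (v−2)(4v+5).

(4v+5)(v+7)(v−2)(v−7)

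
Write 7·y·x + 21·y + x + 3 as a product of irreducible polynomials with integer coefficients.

Group as (7·y·x + 21·y) + (x + 3) = 7·y·(x + 3) + (x + 3).
Both groups share the factor (x + 3).

(7·y + 1)·(x + 3)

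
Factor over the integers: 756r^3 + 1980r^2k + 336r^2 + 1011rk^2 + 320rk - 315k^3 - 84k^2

Group: 9r(84r^2 + 80rk - 21k^2) + (15k + 4)(84r^2 + 80rk - 21k^2); both groups contain (84r^2 + 80rk - 21k^2), so (9r + 15k + 4) is a factor with cofactor 84r^2 + 80rk - 21k^2.
The cofactor groups again: 84r^2 + 80rk - 21k^2 = 14r(6r + 7k) - 3k(6r + 7k); both groups contain (6r + 7k), giving (14r - 3k)(6r + 7k).

(14r - 3k)(9r + 15k + 4)(6r + 7k)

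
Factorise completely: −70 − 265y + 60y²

5(3y − 14)(4y + 1)

Pull out the common factor 5, then factor the remaining trinomial.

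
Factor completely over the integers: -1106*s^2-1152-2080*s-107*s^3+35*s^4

(5*s+9)*(7*s+8)*(s+2)*(s-8)

Among the possible rational roots, s = -2 is a root, giving the factor (s+2) and quotient 35*s^3-177*s^2-752*s-576.
Then s = -9/5 is a root, so (5*s+9) is a factor; dividing leaves 7*s^2-48*s-64.
The remaining quadratic factors as (7*s+8)(s-8).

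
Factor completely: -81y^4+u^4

(u+3y)(u-3y)(u^2+9y^2)

Write as (u^2)² − (9y^2)², then factor u^2-9y^2 once more.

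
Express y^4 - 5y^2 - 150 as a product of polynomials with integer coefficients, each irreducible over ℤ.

Substitute u = y^2 to get a quadratic in u, then factor.
y^2 + 10 is irreducible over ℤ (always positive, so no real roots).
y^2 - 15 is irreducible over ℤ (15 is not a perfect square).

(y^2 + 10)(y^2 - 15)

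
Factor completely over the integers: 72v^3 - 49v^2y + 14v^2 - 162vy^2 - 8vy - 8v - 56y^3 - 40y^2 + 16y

Group: 9v(8v^2 - 9vy - 2v - 14y^2 + 4y) + (4y + 4)(8v^2 - 9vy - 2v - 14y^2 + 4y); both groups contain (8v^2 - 9vy - 2v - 14y^2 + 4y), so (9v + 4y + 4) is a factor with cofactor 8v^2 - 9vy - 2v - 14y^2 + 4y.
The cofactor groups again: 8v^2 - 9vy - 2v - 14y^2 + 4y = v(8v + 7y - 2) - 2y(8v + 7y - 2); both groups contain (8v + 7y - 2), giving (v - 2y)(8v + 7y - 2).

(8v + 7y - 2)(9v + 4y + 4)(v - 2y)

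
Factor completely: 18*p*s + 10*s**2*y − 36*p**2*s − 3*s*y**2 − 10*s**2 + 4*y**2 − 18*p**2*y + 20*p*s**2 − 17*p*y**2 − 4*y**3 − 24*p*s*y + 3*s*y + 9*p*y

−(2*p + y − 1)*(2*s + y)*(9*p − 5*s + 4*y)

Group: 9*p*(−4*p*s − 2*p*y − 2*s*y + 2*s − y**2 + y) + (−5*s + 4*y)*(−4*p*s − 2*p*y − 2*s*y + 2*s − y**2 + y); both groups contain (−4*p*s − 2*p*y − 2*s*y + 2*s − y**2 + y), so (9*p − 5*s + 4*y) is a factor with cofactor −4*p*s − 2*p*y − 2*s*y + 2*s − y**2 + y.
The cofactor groups again: −4*p*s − 2*p*y − 2*s*y + 2*s − y**2 + y = −2*p*(2*s + y) + (−y + 1)*(2*s + y); both groups contain (2*s + y), giving −(2*p + y − 1)*(2*s + y).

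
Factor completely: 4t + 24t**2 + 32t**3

4t(2t + 1)(4t + 1)

Pull out the common factor 4t, then factor the remaining trinomial.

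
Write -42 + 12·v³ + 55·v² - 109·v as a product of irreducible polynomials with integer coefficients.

(3·v + 1)·(4·v - 7)·(v + 6)

Testing divisors of the constant over divisors of the leading coefficient, v = -1/3 is a root, so (3·v + 1) divides it; the quotient is 4·v² + 17·v - 42.
The remaining quadratic factors as (v + 6)(4·v - 7).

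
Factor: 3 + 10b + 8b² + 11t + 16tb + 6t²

Group: 3t(2t + 4b + 3) + (2b + 1)(2t + 4b + 3); both groups contain (2t + 4b + 3).

(3t + 2b + 1)(2t + 4b + 3)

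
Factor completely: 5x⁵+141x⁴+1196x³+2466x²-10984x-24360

By the rational root theorem, x = -2 is a root, so (x+2) divides it; the quotient is 5x⁴+131x³+934x²+598x-12180.
Then x = 14/5 is a root, so (5x-14) divides it; the quotient is x³+29x²+268x+870.
Continuing, x = -15 is a root, so (x+15) is a factor; dividing leaves x²+14x+58.
The quadratic x²+14x+58 has discriminant -36 < 0 and is irreducible over ℤ.

(5x-14)(x+15)(x+2)(x²+14x+58)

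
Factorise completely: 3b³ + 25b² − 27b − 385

(3b − 11)(b + 5)(b + 7)

Trying the rational-root candidates, b = −7 is a root, giving the factor (b + 7) and quotient 3b² + 4b − 55.
The remaining quadratic factors as (3b − 11)(b + 5).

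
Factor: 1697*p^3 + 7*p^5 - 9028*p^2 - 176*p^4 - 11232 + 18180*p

Among the possible rational roots, p = 2 is a root, giving the factor (p - 2) and quotient 7*p^4 - 162*p^3 + 1373*p^2 - 6282*p + 5616.
Continuing, p = 13 is a root, so (p - 13) divides it; the quotient is 7*p^3 - 71*p^2 + 450*p - 432.
Then p = 8/7 is a root, so (7*p - 8) divides it; the quotient is p^2 - 9*p + 54.
The quadratic p^2 - 9*p + 54 has discriminant -135 < 0 and is irreducible over ℤ.

(7*p - 8)*(p - 13)*(p - 2)*(p^2 - 9*p + 54)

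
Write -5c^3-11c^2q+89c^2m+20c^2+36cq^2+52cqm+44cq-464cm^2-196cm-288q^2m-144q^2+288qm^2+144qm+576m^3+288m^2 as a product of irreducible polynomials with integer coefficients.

Group: c(-5c^2-11cq+49cm+36q^2-36qm-72m^2) + (-8m-4)(-5c^2-11cq+49cm+36q^2-36qm-72m^2); both groups contain (-5c^2-11cq+49cm+36q^2-36qm-72m^2), so (c-8m-4) is a factor with cofactor -5c^2-11cq+49cm+36q^2-36qm-72m^2.
The cofactor groups again: -5c^2-11cq+49cm+36q^2-36qm-72m^2 = -c(5c-9q-9m) + (-4q+8m)(5c-9q-9m); both groups contain (5c-9q-9m), giving -(c+4q-8m)(5c-9q-9m).

-(5c-9q-9m)(c+4q-8m)(c-8m-4)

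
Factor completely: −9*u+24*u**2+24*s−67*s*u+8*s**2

Group: 8*s*(s−8*u+3) − 3*u*(s−8*u+3); both groups contain (s−8*u+3).

(8*s−3*u)*(s−8*u+3)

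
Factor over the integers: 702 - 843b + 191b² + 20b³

(4b - 9)(5b - 6)(b + 13)

Testing divisors of the constant over divisors of the leading coefficient, b = 9/4 is a root, so (4b - 9) divides it; the quotient is 5b² + 59b - 78.
The remaining quadratic factors as (b + 13)(5b - 6).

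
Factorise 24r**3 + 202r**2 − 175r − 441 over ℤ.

By the rational root theorem, r = −7/6 is a root, so (6r + 7) divides it; the quotient is 4r**2 + 29r − 63.
The remaining quadratic factors as (r + 9)(4r − 7).

(4r − 7)(6r + 7)(r + 9)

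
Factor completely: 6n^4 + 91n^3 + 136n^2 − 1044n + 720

Testing divisors of the constant over divisors of the leading coefficient, n = 5/6 is a root, giving the factor (6n − 5) and quotient n^3 + 16n^2 + 36n − 144.
Continuing, n = 2 is a root, so (n − 2) divides it; the quotient is n^2 + 18n + 72.
The remaining quadratic factors as (n + 12)(n + 6).

(6n − 5)(n + 12)(n + 6)(n − 2)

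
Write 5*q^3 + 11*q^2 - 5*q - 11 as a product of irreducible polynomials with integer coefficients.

Testing divisors of the constant over divisors of the leading coefficient, q = 1 is a root, giving the factor (q - 1) and quotient 5*q^2 + 16*q + 11.
The remaining quadratic factors as (5*q + 11)(q + 1).

(5*q + 11)*(q + 1)*(q - 1)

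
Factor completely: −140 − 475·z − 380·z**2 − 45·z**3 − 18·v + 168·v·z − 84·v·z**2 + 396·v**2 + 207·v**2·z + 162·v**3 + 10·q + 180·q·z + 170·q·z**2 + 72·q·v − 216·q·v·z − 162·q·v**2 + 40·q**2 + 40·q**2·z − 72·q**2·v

−(2·q + 6·v + 9·z + 4)·(4·q − 3·v − z − 7)·(9·v − 5·z − 5)

Group: 9·v·(−8·q**2 − 18·q·v − 34·q·z − 2·q + 18·v**2 + 33·v·z + 54·v + 9·z**2 + 67·z + 28) + (−5·z − 5)·(−8·q**2 − 18·q·v − 34·q·z − 2·q + 18·v**2 + 33·v·z + 54·v + 9·z**2 + 67·z + 28); both groups contain (−8·q**2 − 18·q·v − 34·q·z − 2·q + 18·v**2 + 33·v·z + 54·v + 9·z**2 + 67·z + 28), so (9·v − 5·z − 5) is a factor with cofactor −8·q**2 − 18·q·v − 34·q·z − 2·q + 18·v**2 + 33·v·z + 54·v + 9·z**2 + 67·z + 28.
The cofactor groups again: −8·q**2 − 18·q·v − 34·q·z − 2·q + 18·v**2 + 33·v·z + 54·v + 9·z**2 + 67·z + 28 = −4·q·(2·q + 6·v + 9·z + 4) + (3·v + z + 7)·(2·q + 6·v + 9·z + 4); both groups contain (2·q + 6·v + 9·z + 4), giving −(4·q − 3·v − z − 7)·(2·q + 6·v + 9·z + 4).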